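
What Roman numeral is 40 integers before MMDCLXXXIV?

MMDCLXXXIV = 2684
2684 - 40 = 2644

MMDCXLIV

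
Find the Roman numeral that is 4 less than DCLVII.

DCLVII = 657
657 - 4 = 653

DCLIII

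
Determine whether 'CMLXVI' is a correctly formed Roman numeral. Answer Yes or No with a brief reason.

'CMLXVI': Check the rules: uses only the symbols I, V, X, L, C, D, M; no symbol is repeated more than three times in a row; V, L and D each appear at most once; the only place a smaller symbol precedes a larger one is the allowed subtractive pair CM, the symbol right after such a pair (if any) is smaller than the pair's first symbol, and otherwise the values never increase from left to right. Value: CM (900) + L (50) + X (10) + V (5) + I (1) = 966. So it is a valid standard Roman numeral.

Yes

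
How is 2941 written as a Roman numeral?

Convert 2941 to Roman numerals:
  2941 contains 2×1000 (MM)
  941 contains 1×900 (CM)
  41 contains 1×40 (XL)
  1 contains 1×1 (I)

MMCMXLI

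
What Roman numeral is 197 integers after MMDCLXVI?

MMDCLXVI = 2666
2666 + 197 = 2863

MMDCCCLXIII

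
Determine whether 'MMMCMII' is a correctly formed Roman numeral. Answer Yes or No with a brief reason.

'MMMCMII': Check the rules: uses only the symbols I, V, X, L, C, D, M; no symbol is repeated more than three times in a row; V, L and D each appear at most once; the only place a smaller symbol precedes a larger one is the allowed subtractive pair CM, the symbol right after such a pair (if any) is smaller than the pair's first symbol, and otherwise the values never increase from left to right. Value: M (1000) + M (1000) + M (1000) + CM (900) + I (1) + I (1) = 3902. So it is a valid standard Roman numeral.

Yes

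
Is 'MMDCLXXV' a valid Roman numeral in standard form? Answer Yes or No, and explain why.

'MMDCLXXV': Check the rules: uses only the symbols I, V, X, L, C, D, M; no symbol is repeated more than three times in a row; V, L and D each appear at most once; no smaller symbol precedes a larger one (values never increase from left to right). Value: M (1000) + M (1000) + D (500) + C (100) + L (50) + X (10) + X (10) + V (5) = 2675. So it is a valid standard Roman numeral.

Yes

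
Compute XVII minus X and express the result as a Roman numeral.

XVII = 17
X = 10
17 - 10 = 7

VII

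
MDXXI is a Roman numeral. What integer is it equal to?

MDXXI: M=1000, D=500, X=10, X=10, I=1
1000 + 500 + 10 + 10 + 1 = 1521

1521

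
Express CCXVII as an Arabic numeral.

CCXVII: C=100, C=100, X=10, V=5, I=1, I=1
100 + 100 + 10 + 5 + 1 + 1 = 217

217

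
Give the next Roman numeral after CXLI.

CXLI = 141, so the next integer is 141 + 1 = 142

CXLII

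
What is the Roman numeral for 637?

Convert 637 to Roman numerals:
  637 contains 1×500 (D)
  137 contains 1×100 (C)
  37 contains 3×10 (XXX)
  7 contains 1×5 (V)
  2 contains 2×1 (II)

DCXXXVII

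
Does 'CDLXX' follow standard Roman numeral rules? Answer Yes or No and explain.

'CDLXX': Check the rules: uses only the symbols I, V, X, L, C, D, M; no symbol is repeated more than three times in a row; V, L and D each appear at most once; the only place a smaller symbol precedes a larger one is the allowed subtractive pair CD, the symbol right after such a pair (if any) is smaller than the pair's first symbol, and otherwise the values never increase from left to right. Value: CD (400) + L (50) + X (10) + X (10) = 470. So it is a valid standard Roman numeral.

Yes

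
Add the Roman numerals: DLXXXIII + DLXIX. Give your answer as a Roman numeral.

DLXXXIII = 583
DLXIX = 569
583 + 569 = 1152

MCLII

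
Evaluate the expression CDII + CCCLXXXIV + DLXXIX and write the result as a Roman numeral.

CDII = 402, CCCLXXXIV = 384, DLXXIX = 579
402 + 384 = 786
786 + 579 = 1365

MCCCLXV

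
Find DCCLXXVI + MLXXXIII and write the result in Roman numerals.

DCCLXXVI = 776
MLXXXIII = 1083
776 + 1083 = 1859

MDCCCLIX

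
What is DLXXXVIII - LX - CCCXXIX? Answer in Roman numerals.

DLXXXVIII = 588, LX = 60, CCCXXIX = 329
588 - 60 = 528
528 - 329 = 199

CXCIX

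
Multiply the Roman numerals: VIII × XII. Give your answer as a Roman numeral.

VIII = 8
XII = 12
8 × 12 = 96

XCVI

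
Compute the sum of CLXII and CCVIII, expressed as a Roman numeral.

CLXII = 162
CCVIII = 208
162 + 208 = 370

CCCLXX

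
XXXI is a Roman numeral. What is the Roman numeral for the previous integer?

XXXI = 31, so the previous integer is 31 - 1 = 30

XXX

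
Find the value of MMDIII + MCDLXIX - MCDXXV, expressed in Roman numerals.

MMDIII = 2503, MCDLXIX = 1469, MCDXXV = 1425
2503 + 1469 = 3972
3972 - 1425 = 2547

MMDXLVII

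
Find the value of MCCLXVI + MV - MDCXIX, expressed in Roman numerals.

MCCLXVI = 1266, MV = 1005, MDCXIX = 1619
1266 + 1005 = 2271
2271 - 1619 = 652

DCLII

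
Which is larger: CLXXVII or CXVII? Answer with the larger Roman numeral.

CLXXVII = 177
CXVII = 117
177 is larger

CLXXVII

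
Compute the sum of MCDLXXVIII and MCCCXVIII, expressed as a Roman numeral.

MCDLXXVIII = 1478
MCCCXVIII = 1318
1478 + 1318 = 2796

MMDCCXCVI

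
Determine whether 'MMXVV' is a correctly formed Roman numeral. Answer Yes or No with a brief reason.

'MMXVV': V should not appear more than once

No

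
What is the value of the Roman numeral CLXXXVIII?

CLXXXVIII: C=100, L=50, X=10, X=10, X=10, V=5, I=1, I=1, I=1
100 + 50 + 10 + 10 + 10 + 5 + 1 + 1 + 1 = 188

188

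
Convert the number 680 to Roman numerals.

Convert 680 to Roman numerals:
  680 contains 1×500 (D)
  180 contains 1×100 (C)
  80 contains 1×50 (L)
  30 contains 3×10 (XXX)

DCLXXX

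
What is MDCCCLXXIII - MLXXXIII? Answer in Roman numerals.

MDCCCLXXIII = 1873
MLXXXIII = 1083
1873 - 1083 = 790

DCCXC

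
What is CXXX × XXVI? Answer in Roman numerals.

CXXX = 130
XXVI = 26
130 × 26 = 3380

MMMCCCLXXX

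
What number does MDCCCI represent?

MDCCCI: M=1000, D=500, C=100, C=100, C=100, I=1
1000 + 500 + 100 + 100 + 100 + 1 = 1801

1801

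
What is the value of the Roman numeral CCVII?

CCVII: C=100, C=100, V=5, I=1, I=1
100 + 100 + 5 + 1 + 1 = 207

207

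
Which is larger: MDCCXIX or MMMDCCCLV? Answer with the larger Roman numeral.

MDCCXIX = 1719
MMMDCCCLV = 3855
3855 is larger

MMMDCCCLV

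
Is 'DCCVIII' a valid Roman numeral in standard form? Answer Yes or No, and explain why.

'DCCVIII': Check the rules: uses only the symbols I, V, X, L, C, D, M; no symbol is repeated more than three times in a row; V, L and D each appear at most once; no smaller symbol precedes a larger one (values never increase from left to right). Value: D (500) + C (100) + C (100) + V (5) + I (1) + I (1) + I (1) = 708. So it is a valid standard Roman numeral.

Yes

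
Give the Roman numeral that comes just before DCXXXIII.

DCXXXIII = 633, so the previous integer is 633 - 1 = 632

DCXXXII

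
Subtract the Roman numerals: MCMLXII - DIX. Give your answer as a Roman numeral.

MCMLXII = 1962
DIX = 509
1962 - 509 = 1453

MCDLIII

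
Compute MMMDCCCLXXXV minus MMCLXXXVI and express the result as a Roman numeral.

MMMDCCCLXXXV = 3885
MMCLXXXVI = 2186
3885 - 2186 = 1699

MDCXCIX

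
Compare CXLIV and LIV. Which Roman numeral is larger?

CXLIV = 144
LIV = 54
144 is larger

CXLIV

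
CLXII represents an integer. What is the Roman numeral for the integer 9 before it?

CLXII = 162
162 - 9 = 153

CLIII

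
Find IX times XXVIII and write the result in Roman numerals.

IX = 9
XXVIII = 28
9 × 28 = 252

CCLII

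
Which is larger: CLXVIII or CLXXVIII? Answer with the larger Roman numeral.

CLXVIII = 168
CLXXVIII = 178
178 is larger

CLXXVIII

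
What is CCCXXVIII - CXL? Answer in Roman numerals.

CCCXXVIII = 328
CXL = 140
328 - 140 = 188

CLXXXVIII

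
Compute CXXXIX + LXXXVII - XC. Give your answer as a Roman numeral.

CXXXIX = 139, LXXXVII = 87, XC = 90
139 + 87 = 226
226 - 90 = 136

CXXXVI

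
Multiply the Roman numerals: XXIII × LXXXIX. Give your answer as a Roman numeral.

XXIII = 23
LXXXIX = 89
23 × 89 = 2047

MMXLVII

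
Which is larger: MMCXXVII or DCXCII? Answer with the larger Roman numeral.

MMCXXVII = 2127
DCXCII = 692
2127 is larger

MMCXXVII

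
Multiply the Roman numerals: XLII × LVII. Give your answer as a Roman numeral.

XLII = 42
LVII = 57
42 × 57 = 2394

MMCCCXCIV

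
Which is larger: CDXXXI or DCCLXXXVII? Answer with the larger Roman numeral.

CDXXXI = 431
DCCLXXXVII = 787
787 is larger

DCCLXXXVII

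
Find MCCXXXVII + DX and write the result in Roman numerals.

MCCXXXVII = 1237
DX = 510
1237 + 510 = 1747

MDCCXLVII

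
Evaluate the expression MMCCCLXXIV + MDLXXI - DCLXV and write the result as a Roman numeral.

MMCCCLXXIV = 2374, MDLXXI = 1571, DCLXV = 665
2374 + 1571 = 3945
3945 - 665 = 3280

MMMCCLXXX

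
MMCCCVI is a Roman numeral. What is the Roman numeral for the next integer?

MMCCCVI = 2306; next is 2307

MMCCCVII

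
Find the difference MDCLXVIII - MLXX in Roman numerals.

MDCLXVIII = 1668
MLXX = 1070
1668 - 1070 = 598

DXCVIII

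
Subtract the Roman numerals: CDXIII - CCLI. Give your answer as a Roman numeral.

CDXIII = 413
CCLI = 251
413 - 251 = 162

CLXII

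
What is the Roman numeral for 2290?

Convert 2290 to Roman numerals:
  2290 contains 2×1000 (MM)
  290 contains 2×100 (CC)
  90 contains 1×90 (XC)

MMCCXC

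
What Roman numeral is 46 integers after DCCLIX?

DCCLIX = 759
759 + 46 = 805

DCCCV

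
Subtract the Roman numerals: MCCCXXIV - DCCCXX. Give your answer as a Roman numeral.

MCCCXXIV = 1324
DCCCXX = 820
1324 - 820 = 504

DIV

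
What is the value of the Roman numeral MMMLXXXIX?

MMMLXXXIX: M=1000, M=1000, M=1000, L=50, X=10, X=10, X=10, IX=9
1000 + 1000 + 1000 + 50 + 10 + 10 + 10 + 9 = 3089

3089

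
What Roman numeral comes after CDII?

CDII = 402; next is 403

CDIII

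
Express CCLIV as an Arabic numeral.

CCLIV: C=100, C=100, L=50, IV=4
100 + 100 + 50 + 4 = 254

254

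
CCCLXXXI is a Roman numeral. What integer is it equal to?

CCCLXXXI: C=100, C=100, C=100, L=50, X=10, X=10, X=10, I=1
100 + 100 + 100 + 50 + 10 + 10 + 10 + 1 = 381

381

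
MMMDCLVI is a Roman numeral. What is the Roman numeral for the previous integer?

MMMDCLVI = 3656; previous is 3655

MMMDCLV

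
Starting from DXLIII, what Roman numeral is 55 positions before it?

DXLIII = 543
543 - 55 = 488

CDLXXXVIII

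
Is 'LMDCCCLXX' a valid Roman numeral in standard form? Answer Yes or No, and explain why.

'LMDCCCLXX': L should not appear more than once

No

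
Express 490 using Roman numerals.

Convert 490 to Roman numerals:
  490 contains 1×400 (CD)
  90 contains 1×90 (XC)

CDXC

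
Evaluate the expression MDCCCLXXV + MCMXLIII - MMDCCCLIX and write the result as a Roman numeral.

MDCCCLXXV = 1875, MCMXLIII = 1943, MMDCCCLIX = 2859
1875 + 1943 = 3818
3818 - 2859 = 959

CMLIX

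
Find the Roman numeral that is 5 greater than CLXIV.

CLXIV = 164
164 + 5 = 169

CLXIX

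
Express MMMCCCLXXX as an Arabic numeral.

MMMCCCLXXX: M=1000, M=1000, M=1000, C=100, C=100, C=100, L=50, X=10, X=10, X=10
1000 + 1000 + 1000 + 100 + 100 + 100 + 50 + 10 + 10 + 10 = 3380

3380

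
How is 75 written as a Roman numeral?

Convert 75 to Roman numerals:
  75 contains 1×50 (L)
  25 contains 2×10 (XX)
  5 contains 1×5 (V)

LXXV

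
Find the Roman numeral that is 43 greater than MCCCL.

MCCCL = 1350
1350 + 43 = 1393

MCCCXCIII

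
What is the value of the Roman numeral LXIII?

LXIII: L=50, X=10, I=1, I=1, I=1
50 + 10 + 1 + 1 + 1 = 63

63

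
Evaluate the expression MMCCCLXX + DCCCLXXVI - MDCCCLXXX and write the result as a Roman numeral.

MMCCCLXX = 2370, DCCCLXXVI = 876, MDCCCLXXX = 1880
2370 + 876 = 3246
3246 - 1880 = 1366

MCCCLXVI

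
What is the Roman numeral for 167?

Convert 167 to Roman numerals:
  167 contains 1×100 (C)
  67 contains 1×50 (L)
  17 contains 1×10 (X)
  7 contains 1×5 (V)
  2 contains 2×1 (II)

CLXVII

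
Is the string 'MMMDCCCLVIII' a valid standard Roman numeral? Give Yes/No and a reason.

'MMMDCCCLVIII': Check the rules: uses only the symbols I, V, X, L, C, D, M; no symbol is repeated more than three times in a row; V, L and D each appear at most once; no smaller symbol precedes a larger one (values never increase from left to right). Value: M (1000) + M (1000) + M (1000) + D (500) + C (100) + C (100) + C (100) + L (50) + V (5) + I (1) + I (1) + I (1) = 3858. So it is a valid standard Roman numeral.

Yes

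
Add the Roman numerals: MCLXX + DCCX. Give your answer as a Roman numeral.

MCLXX = 1170
DCCX = 710
1170 + 710 = 1880

MDCCCLXXX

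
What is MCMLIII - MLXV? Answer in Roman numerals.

MCMLIII = 1953
MLXV = 1065
1953 - 1065 = 888

DCCCLXXXVIII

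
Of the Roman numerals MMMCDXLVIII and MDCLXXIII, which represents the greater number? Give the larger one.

MMMCDXLVIII = 3448
MDCLXXIII = 1673
3448 is larger

MMMCDXLVIII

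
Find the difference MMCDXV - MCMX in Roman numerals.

MMCDXV = 2415
MCMX = 1910
2415 - 1910 = 505

DV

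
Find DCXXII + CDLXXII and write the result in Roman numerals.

DCXXII = 622
CDLXXII = 472
622 + 472 = 1094

MXCIV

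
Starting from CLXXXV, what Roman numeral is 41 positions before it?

CLXXXV = 185
185 - 41 = 144

CXLIV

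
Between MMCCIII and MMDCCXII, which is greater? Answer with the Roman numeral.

MMCCIII = 2203
MMDCCXII = 2712
2712 is larger

MMDCCXII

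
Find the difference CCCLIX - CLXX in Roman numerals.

CCCLIX = 359
CLXX = 170
359 - 170 = 189

CLXXXIX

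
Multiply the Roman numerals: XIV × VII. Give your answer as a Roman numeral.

XIV = 14
VII = 7
14 × 7 = 98

XCVIII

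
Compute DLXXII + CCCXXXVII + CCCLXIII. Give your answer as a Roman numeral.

DLXXII = 572, CCCXXXVII = 337, CCCLXIII = 363
572 + 337 = 909
909 + 363 = 1272

MCCLXXII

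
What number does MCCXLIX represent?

MCCXLIX: M=1000, C=100, C=100, XL=40, IX=9
1000 + 100 + 100 + 40 + 9 = 1249

1249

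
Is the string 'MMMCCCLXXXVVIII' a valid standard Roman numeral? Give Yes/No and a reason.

'MMMCCCLXXXVVIII': V should not appear more than once

No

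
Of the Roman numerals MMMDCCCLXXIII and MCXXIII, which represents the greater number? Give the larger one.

MMMDCCCLXXIII = 3873
MCXXIII = 1123
3873 is larger

MMMDCCCLXXIII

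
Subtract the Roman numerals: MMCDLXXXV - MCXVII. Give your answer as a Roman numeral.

MMCDLXXXV = 2485
MCXVII = 1117
2485 - 1117 = 1368

MCCCLXVIII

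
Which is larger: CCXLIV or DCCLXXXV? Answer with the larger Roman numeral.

CCXLIV = 244
DCCLXXXV = 785
785 is larger

DCCLXXXV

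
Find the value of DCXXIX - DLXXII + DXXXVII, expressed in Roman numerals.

DCXXIX = 629, DLXXII = 572, DXXXVII = 537
629 - 572 = 57
57 + 537 = 594

DXCIV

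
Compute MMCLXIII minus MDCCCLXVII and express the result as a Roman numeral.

MMCLXIII = 2163
MDCCCLXVII = 1867
2163 - 1867 = 296

CCXCVI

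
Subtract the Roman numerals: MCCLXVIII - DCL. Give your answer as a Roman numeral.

MCCLXVIII = 1268
DCL = 650
1268 - 650 = 618

DCXVIII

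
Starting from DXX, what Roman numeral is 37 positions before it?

DXX = 520
520 - 37 = 483

CDLXXXIII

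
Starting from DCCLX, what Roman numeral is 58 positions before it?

DCCLX = 760
760 - 58 = 702

DCCII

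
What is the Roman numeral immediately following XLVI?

XLVI = 46, so the next integer is 46 + 1 = 47

XLVII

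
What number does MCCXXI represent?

MCCXXI: M=1000, C=100, C=100, X=10, X=10, I=1
1000 + 100 + 100 + 10 + 10 + 1 = 1221

1221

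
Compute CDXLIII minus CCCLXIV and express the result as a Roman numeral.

CDXLIII = 443
CCCLXIV = 364
443 - 364 = 79

LXXIX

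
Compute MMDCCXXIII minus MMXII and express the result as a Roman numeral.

MMDCCXXIII = 2723
MMXII = 2012
2723 - 2012 = 711

DCCXI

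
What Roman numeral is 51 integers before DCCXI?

DCCXI = 711
711 - 51 = 660

DCLX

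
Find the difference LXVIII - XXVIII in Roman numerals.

LXVIII = 68
XXVIII = 28
68 - 28 = 40

XL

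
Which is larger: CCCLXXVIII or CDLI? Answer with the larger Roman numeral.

CCCLXXVIII = 378
CDLI = 451
451 is larger

CDLI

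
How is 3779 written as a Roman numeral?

Convert 3779 to Roman numerals:
  3779 contains 3×1000 (MMM)
  779 contains 1×500 (D)
  279 contains 2×100 (CC)
  79 contains 1×50 (L)
  29 contains 2×10 (XX)
  9 contains 1×9 (IX)

MMMDCCLXXIX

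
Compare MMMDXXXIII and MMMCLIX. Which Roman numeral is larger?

MMMDXXXIII = 3533
MMMCLIX = 3159
3533 is larger

MMMDXXXIII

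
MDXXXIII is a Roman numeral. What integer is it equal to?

MDXXXIII: M=1000, D=500, X=10, X=10, X=10, I=1, I=1, I=1
1000 + 500 + 10 + 10 + 10 + 1 + 1 + 1 = 1533

1533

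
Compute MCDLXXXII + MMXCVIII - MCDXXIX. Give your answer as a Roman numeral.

MCDLXXXII = 1482, MMXCVIII = 2098, MCDXXIX = 1429
1482 + 2098 = 3580
3580 - 1429 = 2151

MMCLI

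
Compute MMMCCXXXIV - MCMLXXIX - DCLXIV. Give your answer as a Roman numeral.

MMMCCXXXIV = 3234, MCMLXXIX = 1979, DCLXIV = 664
3234 - 1979 = 1255
1255 - 664 = 591

DXCI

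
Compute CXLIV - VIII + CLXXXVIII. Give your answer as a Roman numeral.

CXLIV = 144, VIII = 8, CLXXXVIII = 188
144 - 8 = 136
136 + 188 = 324

CCCXXIV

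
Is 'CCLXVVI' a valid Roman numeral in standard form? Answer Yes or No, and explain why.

'CCLXVVI': V should not appear more than once

No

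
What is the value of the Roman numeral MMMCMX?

MMMCMX: M=1000, M=1000, M=1000, CM=900, X=10
1000 + 1000 + 1000 + 900 + 10 = 3910

3910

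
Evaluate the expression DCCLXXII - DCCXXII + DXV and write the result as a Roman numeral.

DCCLXXII = 772, DCCXXII = 722, DXV = 515
772 - 722 = 50
50 + 515 = 565

DLXV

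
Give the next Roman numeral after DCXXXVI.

DCXXXVI = 636; next is 637

DCXXXVII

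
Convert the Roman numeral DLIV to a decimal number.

DLIV: D=500, L=50, IV=4
500 + 50 + 4 = 554

554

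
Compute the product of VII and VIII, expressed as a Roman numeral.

VII = 7
VIII = 8
7 × 8 = 56

LVI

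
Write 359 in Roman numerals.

Convert 359 to Roman numerals:
  359 contains 3×100 (CCC)
  59 contains 1×50 (L)
  9 contains 1×9 (IX)

CCCLIX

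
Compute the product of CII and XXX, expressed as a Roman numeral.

CII = 102
XXX = 30
102 × 30 = 3060

MMMLX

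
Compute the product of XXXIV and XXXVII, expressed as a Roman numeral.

XXXIV = 34
XXXVII = 37
34 × 37 = 1258

MCCLVIII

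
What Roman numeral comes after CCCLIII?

CCCLIII = 353; next is 354

CCCLIV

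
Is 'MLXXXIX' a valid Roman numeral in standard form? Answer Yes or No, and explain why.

'MLXXXIX': Check the rules: uses only the symbols I, V, X, L, C, D, M; no symbol is repeated more than three times in a row; V, L and D each appear at most once; the only place a smaller symbol precedes a larger one is the allowed subtractive pair IX, the symbol right after such a pair (if any) is smaller than the pair's first symbol, and otherwise the values never increase from left to right. Value: M (1000) + L (50) + X (10) + X (10) + X (10) + IX (9) = 1089. So it is a valid standard Roman numeral.

Yes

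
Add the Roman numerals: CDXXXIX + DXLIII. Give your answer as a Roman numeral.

CDXXXIX = 439
DXLIII = 543
439 + 543 = 982

CMLXXXII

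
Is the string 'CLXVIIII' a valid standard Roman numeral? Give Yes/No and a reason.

'CLXVIIII': More than 3 consecutive I's

No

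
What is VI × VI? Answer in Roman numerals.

VI = 6
VI = 6
6 × 6 = 36

XXXVI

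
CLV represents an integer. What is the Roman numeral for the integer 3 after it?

CLV = 155
155 + 3 = 158

CLVIII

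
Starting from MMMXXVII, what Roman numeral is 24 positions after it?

MMMXXVII = 3027
3027 + 24 = 3051

MMMLI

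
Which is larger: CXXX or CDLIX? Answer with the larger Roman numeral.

CXXX = 130
CDLIX = 459
459 is larger

CDLIX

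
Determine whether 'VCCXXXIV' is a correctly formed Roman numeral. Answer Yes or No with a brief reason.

'VCCXXXIV': V should not appear more than once

No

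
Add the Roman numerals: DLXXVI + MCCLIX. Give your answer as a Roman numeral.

DLXXVI = 576
MCCLIX = 1259
576 + 1259 = 1835

MDCCCXXXV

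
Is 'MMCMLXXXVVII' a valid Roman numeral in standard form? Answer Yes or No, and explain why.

'MMCMLXXXVVII': V should not appear more than once

No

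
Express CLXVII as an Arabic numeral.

CLXVII: C=100, L=50, X=10, V=5, I=1, I=1
100 + 50 + 10 + 5 + 1 + 1 = 167

167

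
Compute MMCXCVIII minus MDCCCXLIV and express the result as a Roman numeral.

MMCXCVIII = 2198
MDCCCXLIV = 1844
2198 - 1844 = 354

CCCLIV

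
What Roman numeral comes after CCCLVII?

CCCLVII = 357; next is 358

CCCLVIII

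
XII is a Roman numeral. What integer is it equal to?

XII: X=10, I=1, I=1
10 + 1 + 1 = 12

12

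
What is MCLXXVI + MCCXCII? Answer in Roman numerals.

MCLXXVI = 1176
MCCXCII = 1292
1176 + 1292 = 2468

MMCDLXVIII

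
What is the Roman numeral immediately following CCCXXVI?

CCCXXVI = 326; next is 327

CCCXXVII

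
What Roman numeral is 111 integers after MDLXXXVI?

MDLXXXVI = 1586
1586 + 111 = 1697

MDCXCVII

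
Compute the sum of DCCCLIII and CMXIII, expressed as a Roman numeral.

DCCCLIII = 853
CMXIII = 913
853 + 913 = 1766

MDCCLXVI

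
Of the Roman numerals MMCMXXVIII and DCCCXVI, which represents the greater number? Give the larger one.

MMCMXXVIII = 2928
DCCCXVI = 816
2928 is larger

MMCMXXVIII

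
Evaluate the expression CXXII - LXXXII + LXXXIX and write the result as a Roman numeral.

CXXII = 122, LXXXII = 82, LXXXIX = 89
122 - 82 = 40
40 + 89 = 129

CXXIX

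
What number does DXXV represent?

DXXV: D=500, X=10, X=10, V=5
500 + 10 + 10 + 5 = 525

525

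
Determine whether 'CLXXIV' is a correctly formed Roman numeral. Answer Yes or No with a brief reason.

'CLXXIV': Check the rules: uses only the symbols I, V, X, L, C, D, M; no symbol is repeated more than three times in a row; V, L and D each appear at most once; the only place a smaller symbol precedes a larger one is the allowed subtractive pair IV, the symbol right after such a pair (if any) is smaller than the pair's first symbol, and otherwise the values never increase from left to right. Value: C (100) + L (50) + X (10) + X (10) + IV (4) = 174. So it is a valid standard Roman numeral.

Yes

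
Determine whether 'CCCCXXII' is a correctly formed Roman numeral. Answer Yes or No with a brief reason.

'CCCCXXII': More than 3 consecutive C's

No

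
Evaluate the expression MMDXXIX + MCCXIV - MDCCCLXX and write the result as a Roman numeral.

MMDXXIX = 2529, MCCXIV = 1214, MDCCCLXX = 1870
2529 + 1214 = 3743
3743 - 1870 = 1873

MDCCCLXXIII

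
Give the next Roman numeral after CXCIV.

CXCIV = 194, so the next integer is 194 + 1 = 195

CXCV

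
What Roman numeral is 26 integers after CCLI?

CCLI = 251
251 + 26 = 277

CCLXXVII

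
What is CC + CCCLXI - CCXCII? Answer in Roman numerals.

CC = 200, CCCLXI = 361, CCXCII = 292
200 + 361 = 561
561 - 292 = 269

CCLXIX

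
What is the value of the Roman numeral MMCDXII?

MMCDXII: M=1000, M=1000, CD=400, X=10, I=1, I=1
1000 + 1000 + 400 + 10 + 1 + 1 = 2412

2412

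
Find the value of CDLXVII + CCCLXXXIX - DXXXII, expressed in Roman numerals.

CDLXVII = 467, CCCLXXXIX = 389, DXXXII = 532
467 + 389 = 856
856 - 532 = 324

CCCXXIV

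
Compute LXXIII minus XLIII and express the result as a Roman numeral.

LXXIII = 73
XLIII = 43
73 - 43 = 30

XXX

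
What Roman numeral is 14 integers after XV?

XV = 15
15 + 14 = 29

XXIX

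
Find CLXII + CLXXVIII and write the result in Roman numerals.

CLXII = 162
CLXXVIII = 178
162 + 178 = 340

CCCXL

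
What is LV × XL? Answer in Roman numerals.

LV = 55
XL = 40
55 × 40 = 2200

MMCC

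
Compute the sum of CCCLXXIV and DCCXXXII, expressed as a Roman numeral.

CCCLXXIV = 374
DCCXXXII = 732
374 + 732 = 1106

MCVI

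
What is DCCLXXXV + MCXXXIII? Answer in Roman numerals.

DCCLXXXV = 785
MCXXXIII = 1133
785 + 1133 = 1918

MCMXVIII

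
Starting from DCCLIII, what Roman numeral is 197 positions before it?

DCCLIII = 753
753 - 197 = 556

DLVI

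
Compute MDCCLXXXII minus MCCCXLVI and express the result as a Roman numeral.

MDCCLXXXII = 1782
MCCCXLVI = 1346
1782 - 1346 = 436

CDXXXVI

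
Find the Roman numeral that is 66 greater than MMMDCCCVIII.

MMMDCCCVIII = 3808
3808 + 66 = 3874

MMMDCCCLXXIV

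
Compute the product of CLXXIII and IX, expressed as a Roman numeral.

CLXXIII = 173
IX = 9
173 × 9 = 1557

MDLVII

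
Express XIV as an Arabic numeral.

XIV: X=10, IV=4
10 + 4 = 14

14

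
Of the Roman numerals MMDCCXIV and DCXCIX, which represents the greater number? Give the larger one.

MMDCCXIV = 2714
DCXCIX = 699
2714 is larger

MMDCCXIV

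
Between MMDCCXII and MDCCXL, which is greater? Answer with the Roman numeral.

MMDCCXII = 2712
MDCCXL = 1740
2712 is larger

MMDCCXII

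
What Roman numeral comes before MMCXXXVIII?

MMCXXXVIII = 2138, so the previous integer is 2138 - 1 = 2137

MMCXXXVII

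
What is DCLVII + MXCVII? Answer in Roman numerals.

DCLVII = 657
MXCVII = 1097
657 + 1097 = 1754

MDCCLIV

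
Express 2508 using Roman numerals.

Convert 2508 to Roman numerals:
  2508 contains 2×1000 (MM)
  508 contains 1×500 (D)
  8 contains 1×5 (V)
  3 contains 3×1 (III)

MMDVIII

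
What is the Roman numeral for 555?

Convert 555 to Roman numerals:
  555 contains 1×500 (D)
  55 contains 1×50 (L)
  5 contains 1×5 (V)

DLV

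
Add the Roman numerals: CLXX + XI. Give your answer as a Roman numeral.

CLXX = 170
XI = 11
170 + 11 = 181

CLXXXI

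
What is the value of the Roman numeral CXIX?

CXIX: C=100, X=10, IX=9
100 + 10 + 9 = 119

119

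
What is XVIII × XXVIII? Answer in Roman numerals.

XVIII = 18
XXVIII = 28
18 × 28 = 504

DIV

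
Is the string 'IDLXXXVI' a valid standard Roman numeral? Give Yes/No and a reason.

'IDLXXXVI': Invalid subtractive combination: ID

No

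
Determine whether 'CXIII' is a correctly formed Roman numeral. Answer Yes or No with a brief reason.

'CXIII': Check the rules: uses only the symbols I, V, X, L, C, D, M; no symbol is repeated more than three times in a row; V, L and D each appear at most once; no smaller symbol precedes a larger one (values never increase from left to right). Value: C (100) + X (10) + I (1) + I (1) + I (1) = 113. So it is a valid standard Roman numeral.

Yes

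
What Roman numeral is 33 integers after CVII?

CVII = 107
107 + 33 = 140

CXL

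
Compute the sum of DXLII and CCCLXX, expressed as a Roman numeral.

DXLII = 542
CCCLXX = 370
542 + 370 = 912

CMXII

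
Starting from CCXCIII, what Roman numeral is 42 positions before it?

CCXCIII = 293
293 - 42 = 251

CCLI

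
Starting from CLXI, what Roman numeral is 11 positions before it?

CLXI = 161
161 - 11 = 150

CL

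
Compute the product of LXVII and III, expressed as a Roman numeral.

LXVII = 67
III = 3
67 × 3 = 201

CCI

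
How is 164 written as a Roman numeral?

Convert 164 to Roman numerals:
  164 contains 1×100 (C)
  64 contains 1×50 (L)
  14 contains 1×10 (X)
  4 contains 1×4 (IV)

CLXIV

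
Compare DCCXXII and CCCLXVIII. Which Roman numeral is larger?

DCCXXII = 722
CCCLXVIII = 368
722 is larger

DCCXXII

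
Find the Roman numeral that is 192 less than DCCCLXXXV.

DCCCLXXXV = 885
885 - 192 = 693

DCXCIII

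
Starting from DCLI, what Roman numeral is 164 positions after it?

DCLI = 651
651 + 164 = 815

DCCCXV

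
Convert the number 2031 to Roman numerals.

Convert 2031 to Roman numerals:
  2031 contains 2×1000 (MM)
  31 contains 3×10 (XXX)
  1 contains 1×1 (I)

MMXXXI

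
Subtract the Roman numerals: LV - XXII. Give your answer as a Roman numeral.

LV = 55
XXII = 22
55 - 22 = 33

XXXIII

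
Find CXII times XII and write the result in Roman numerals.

CXII = 112
XII = 12
112 × 12 = 1344

MCCCXLIV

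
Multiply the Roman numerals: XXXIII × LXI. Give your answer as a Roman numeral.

XXXIII = 33
LXI = 61
33 × 61 = 2013

MMXIII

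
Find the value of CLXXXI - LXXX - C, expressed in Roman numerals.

CLXXXI = 181, LXXX = 80, C = 100
181 - 80 = 101
101 - 100 = 1

I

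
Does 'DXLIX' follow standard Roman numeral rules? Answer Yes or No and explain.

'DXLIX': Check the rules: uses only the symbols I, V, X, L, C, D, M; no symbol is repeated more than three times in a row; V, L and D each appear at most once; the only places a smaller symbol precedes a larger one are the allowed subtractive pairs XL, IX, the symbol right after such a pair (if any) is smaller than the pair's first symbol, and otherwise the values never increase from left to right. Value: D (500) + XL (40) + IX (9) = 549. So it is a valid standard Roman numeral.

Yes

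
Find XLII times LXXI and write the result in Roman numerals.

XLII = 42
LXXI = 71
42 × 71 = 2982

MMCMLXXXII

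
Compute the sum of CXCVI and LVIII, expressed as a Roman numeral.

CXCVI = 196
LVIII = 58
196 + 58 = 254

CCLIV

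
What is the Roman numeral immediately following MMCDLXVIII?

MMCDLXVIII = 2468, so the next integer is 2468 + 1 = 2469

MMCDLXIX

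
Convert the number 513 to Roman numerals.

Convert 513 to Roman numerals:
  513 contains 1×500 (D)
  13 contains 1×10 (X)
  3 contains 3×1 (III)

DXIII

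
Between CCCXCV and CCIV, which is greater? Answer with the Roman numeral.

CCCXCV = 395
CCIV = 204
395 is larger

CCCXCV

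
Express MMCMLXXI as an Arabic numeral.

MMCMLXXI: M=1000, M=1000, CM=900, L=50, X=10, X=10, I=1
1000 + 1000 + 900 + 50 + 10 + 10 + 1 = 2971

2971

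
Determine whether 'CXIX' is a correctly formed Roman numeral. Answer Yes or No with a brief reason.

'CXIX': Check the rules: uses only the symbols I, V, X, L, C, D, M; no symbol is repeated more than three times in a row; V, L and D each appear at most once; the only place a smaller symbol precedes a larger one is the allowed subtractive pair IX, the symbol right after such a pair (if any) is smaller than the pair's first symbol, and otherwise the values never increase from left to right. Value: C (100) + X (10) + IX (9) = 119. So it is a valid standard Roman numeral.

Yes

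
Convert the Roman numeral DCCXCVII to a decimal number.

DCCXCVII: D=500, C=100, C=100, XC=90, V=5, I=1, I=1
500 + 100 + 100 + 90 + 5 + 1 + 1 = 797

797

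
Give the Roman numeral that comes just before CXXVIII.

CXXVIII = 128; previous is 127

CXXVII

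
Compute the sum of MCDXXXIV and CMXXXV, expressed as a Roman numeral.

MCDXXXIV = 1434
CMXXXV = 935
1434 + 935 = 2369

MMCCCLXIX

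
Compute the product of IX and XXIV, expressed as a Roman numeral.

IX = 9
XXIV = 24
9 × 24 = 216

CCXVI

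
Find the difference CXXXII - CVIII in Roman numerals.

CXXXII = 132
CVIII = 108
132 - 108 = 24

XXIV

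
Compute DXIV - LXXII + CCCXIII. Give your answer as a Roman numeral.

DXIV = 514, LXXII = 72, CCCXIII = 313
514 - 72 = 442
442 + 313 = 755

DCCLV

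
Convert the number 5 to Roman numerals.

Convert 5 to Roman numerals:
  5 contains 1×5 (V)

V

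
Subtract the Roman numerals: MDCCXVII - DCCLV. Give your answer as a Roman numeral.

MDCCXVII = 1717
DCCLV = 755
1717 - 755 = 962

CMLXII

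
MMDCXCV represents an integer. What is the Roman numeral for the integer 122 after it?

MMDCXCV = 2695
2695 + 122 = 2817

MMDCCCXVII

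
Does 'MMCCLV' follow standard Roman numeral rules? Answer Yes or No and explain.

'MMCCLV': Check the rules: uses only the symbols I, V, X, L, C, D, M; no symbol is repeated more than three times in a row; V, L and D each appear at most once; no smaller symbol precedes a larger one (values never increase from left to right). Value: M (1000) + M (1000) + C (100) + C (100) + L (50) + V (5) = 2255. So it is a valid standard Roman numeral.

Yes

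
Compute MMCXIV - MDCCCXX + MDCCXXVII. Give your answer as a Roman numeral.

MMCXIV = 2114, MDCCCXX = 1820, MDCCXXVII = 1727
2114 - 1820 = 294
294 + 1727 = 2021

MMXXI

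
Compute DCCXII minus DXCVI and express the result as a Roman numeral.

DCCXII = 712
DXCVI = 596
712 - 596 = 116

CXVI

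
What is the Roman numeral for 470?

Convert 470 to Roman numerals:
  470 contains 1×400 (CD)
  70 contains 1×50 (L)
  20 contains 2×10 (XX)

CDLXX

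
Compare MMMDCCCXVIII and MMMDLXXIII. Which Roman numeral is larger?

MMMDCCCXVIII = 3818
MMMDLXXIII = 3573
3818 is larger

MMMDCCCXVIII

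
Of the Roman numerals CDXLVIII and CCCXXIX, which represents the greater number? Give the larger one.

CDXLVIII = 448
CCCXXIX = 329
448 is larger

CDXLVIII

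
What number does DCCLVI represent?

DCCLVI: D=500, C=100, C=100, L=50, V=5, I=1
500 + 100 + 100 + 50 + 5 + 1 = 756

756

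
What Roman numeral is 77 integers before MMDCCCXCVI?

MMDCCCXCVI = 2896
2896 - 77 = 2819

MMDCCCXIX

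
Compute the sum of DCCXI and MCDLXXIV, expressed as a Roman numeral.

DCCXI = 711
MCDLXXIV = 1474
711 + 1474 = 2185

MMCLXXXV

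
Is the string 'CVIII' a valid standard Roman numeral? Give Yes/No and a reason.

'CVIII': Check the rules: uses only the symbols I, V, X, L, C, D, M; no symbol is repeated more than three times in a row; V, L and D each appear at most once; no smaller symbol precedes a larger one (values never increase from left to right). Value: C (100) + V (5) + I (1) + I (1) + I (1) = 108. So it is a valid standard Roman numeral.

Yes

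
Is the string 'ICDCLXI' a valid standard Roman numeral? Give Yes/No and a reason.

'ICDCLXI': Invalid subtractive combination: IC

No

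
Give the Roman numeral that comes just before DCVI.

DCVI = 606, so the previous integer is 606 - 1 = 605

DCV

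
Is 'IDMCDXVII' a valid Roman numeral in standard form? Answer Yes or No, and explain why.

'IDMCDXVII': D should not appear more than once

No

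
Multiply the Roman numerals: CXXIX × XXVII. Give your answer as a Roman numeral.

CXXIX = 129
XXVII = 27
129 × 27 = 3483

MMMCDLXXXIII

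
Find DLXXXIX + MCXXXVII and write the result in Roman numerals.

DLXXXIX = 589
MCXXXVII = 1137
589 + 1137 = 1726

MDCCXXVI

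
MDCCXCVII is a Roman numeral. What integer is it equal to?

MDCCXCVII: M=1000, D=500, C=100, C=100, XC=90, V=5, I=1, I=1
1000 + 500 + 100 + 100 + 90 + 5 + 1 + 1 = 1797

1797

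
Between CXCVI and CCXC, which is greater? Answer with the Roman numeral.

CXCVI = 196
CCXC = 290
290 is larger

CCXC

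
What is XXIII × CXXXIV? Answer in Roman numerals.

XXIII = 23
CXXXIV = 134
23 × 134 = 3082

MMMLXXXII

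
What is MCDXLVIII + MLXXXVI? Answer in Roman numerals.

MCDXLVIII = 1448
MLXXXVI = 1086
1448 + 1086 = 2534

MMDXXXIV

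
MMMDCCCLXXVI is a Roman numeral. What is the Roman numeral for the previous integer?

MMMDCCCLXXVI = 3876; previous is 3875

MMMDCCCLXXV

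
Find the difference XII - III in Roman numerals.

XII = 12
III = 3
12 - 3 = 9

IX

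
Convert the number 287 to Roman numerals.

Convert 287 to Roman numerals:
  287 contains 2×100 (CC)
  87 contains 1×50 (L)
  37 contains 3×10 (XXX)
  7 contains 1×5 (V)
  2 contains 2×1 (II)

CCLXXXVII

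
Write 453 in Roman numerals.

Convert 453 to Roman numerals:
  453 contains 1×400 (CD)
  53 contains 1×50 (L)
  3 contains 3×1 (III)

CDLIII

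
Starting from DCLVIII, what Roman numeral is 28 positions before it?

DCLVIII = 658
658 - 28 = 630

DCXXX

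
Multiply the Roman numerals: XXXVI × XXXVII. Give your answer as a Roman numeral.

XXXVI = 36
XXXVII = 37
36 × 37 = 1332

MCCCXXXII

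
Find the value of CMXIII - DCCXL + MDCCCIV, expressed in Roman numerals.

CMXIII = 913, DCCXL = 740, MDCCCIV = 1804
913 - 740 = 173
173 + 1804 = 1977

MCMLXXVII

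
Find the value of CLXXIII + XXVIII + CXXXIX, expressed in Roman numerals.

CLXXIII = 173, XXVIII = 28, CXXXIX = 139
173 + 28 = 201
201 + 139 = 340

CCCXL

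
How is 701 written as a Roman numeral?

Convert 701 to Roman numerals:
  701 contains 1×500 (D)
  201 contains 2×100 (CC)
  1 contains 1×1 (I)

DCCI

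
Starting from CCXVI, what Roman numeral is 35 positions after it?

CCXVI = 216
216 + 35 = 251

CCLI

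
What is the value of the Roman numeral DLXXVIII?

DLXXVIII: D=500, L=50, X=10, X=10, V=5, I=1, I=1, I=1
500 + 50 + 10 + 10 + 5 + 1 + 1 + 1 = 578

578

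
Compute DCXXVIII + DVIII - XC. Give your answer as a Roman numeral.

DCXXVIII = 628, DVIII = 508, XC = 90
628 + 508 = 1136
1136 - 90 = 1046

MXLVI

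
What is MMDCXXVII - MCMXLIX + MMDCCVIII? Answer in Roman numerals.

MMDCXXVII = 2627, MCMXLIX = 1949, MMDCCVIII = 2708
2627 - 1949 = 678
678 + 2708 = 3386

MMMCCCLXXXVI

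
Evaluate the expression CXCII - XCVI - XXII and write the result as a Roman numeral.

CXCII = 192, XCVI = 96, XXII = 22
192 - 96 = 96
96 - 22 = 74

LXXIV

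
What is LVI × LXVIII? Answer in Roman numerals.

LVI = 56
LXVIII = 68
56 × 68 = 3808

MMMDCCCVIII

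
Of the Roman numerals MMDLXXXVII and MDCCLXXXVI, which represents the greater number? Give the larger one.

MMDLXXXVII = 2587
MDCCLXXXVI = 1786
2587 is larger

MMDLXXXVII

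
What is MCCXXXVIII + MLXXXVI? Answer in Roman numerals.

MCCXXXVIII = 1238
MLXXXVI = 1086
1238 + 1086 = 2324

MMCCCXXIV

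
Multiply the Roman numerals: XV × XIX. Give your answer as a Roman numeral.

XV = 15
XIX = 19
15 × 19 = 285

CCLXXXV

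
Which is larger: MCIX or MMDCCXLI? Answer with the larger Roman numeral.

MCIX = 1109
MMDCCXLI = 2741
2741 is larger

MMDCCXLI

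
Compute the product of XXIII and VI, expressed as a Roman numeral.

XXIII = 23
VI = 6
23 × 6 = 138

CXXXVIII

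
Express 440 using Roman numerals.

Convert 440 to Roman numerals:
  440 contains 1×400 (CD)
  40 contains 1×40 (XL)

CDXL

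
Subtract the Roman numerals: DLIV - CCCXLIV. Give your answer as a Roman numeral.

DLIV = 554
CCCXLIV = 344
554 - 344 = 210

CCX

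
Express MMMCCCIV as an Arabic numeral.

MMMCCCIV: M=1000, M=1000, M=1000, C=100, C=100, C=100, IV=4
1000 + 1000 + 1000 + 100 + 100 + 100 + 4 = 3304

3304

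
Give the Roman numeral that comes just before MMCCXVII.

MMCCXVII = 2217; previous is 2216

MMCCXVI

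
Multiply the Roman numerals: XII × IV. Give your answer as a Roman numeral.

XII = 12
IV = 4
12 × 4 = 48

XLVIII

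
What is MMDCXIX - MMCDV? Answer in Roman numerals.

MMDCXIX = 2619
MMCDV = 2405
2619 - 2405 = 214

CCXIV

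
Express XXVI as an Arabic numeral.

XXVI: X=10, X=10, V=5, I=1
10 + 10 + 5 + 1 = 26

26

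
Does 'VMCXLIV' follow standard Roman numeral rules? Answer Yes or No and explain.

'VMCXLIV': V should not appear more than once

No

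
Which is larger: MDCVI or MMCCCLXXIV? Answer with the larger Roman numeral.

MDCVI = 1606
MMCCCLXXIV = 2374
2374 is larger

MMCCCLXXIV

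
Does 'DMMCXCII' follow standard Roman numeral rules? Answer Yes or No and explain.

'DMMCXCII': Invalid subtractive combination: DM

No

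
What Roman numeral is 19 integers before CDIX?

CDIX = 409
409 - 19 = 390

CCCXC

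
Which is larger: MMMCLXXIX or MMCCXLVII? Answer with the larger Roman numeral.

MMMCLXXIX = 3179
MMCCXLVII = 2247
3179 is larger

MMMCLXXIX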